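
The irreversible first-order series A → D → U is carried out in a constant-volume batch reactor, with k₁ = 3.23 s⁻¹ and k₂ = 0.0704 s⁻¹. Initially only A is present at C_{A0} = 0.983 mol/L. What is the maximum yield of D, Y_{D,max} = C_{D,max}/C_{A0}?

Evaluating C_D at t_opt = ln(k₂/k₁)/(k₂−k₁) gives C_{D,max}/C_{A0} = (k₁/k₂)^[k₂/(k₂−k₁)].
= (3.23/0.0704)^(0.0704/(0.0704−3.23)) = (45.88)^(-0.02228) = 0.9183.

0.918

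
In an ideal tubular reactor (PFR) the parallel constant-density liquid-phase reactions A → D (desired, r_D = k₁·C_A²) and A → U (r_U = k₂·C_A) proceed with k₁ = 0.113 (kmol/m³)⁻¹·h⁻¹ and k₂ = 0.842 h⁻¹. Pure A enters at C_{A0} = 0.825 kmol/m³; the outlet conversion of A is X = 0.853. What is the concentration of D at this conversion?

0.0416 kmol/m³

C_A = C_{A0}(1−X) = 0.1213 kmol/m³.
Along a PFR/batch, dC_U/dC_A = −r_U/(r_D+r_U) = −k₂/(k₂+k₁·C_A).
Integrating from C_{A0} to C_A: C_U = (0.842/0.113)·ln[(0.842+0.113·0.825)/(0.842+0.113·0.121)] = 7.451·ln(0.9352/0.8557) = 0.6621 kmol/m³.
Then C_D = (C_{A0}−C_A) − C_U = 0.7037 − 0.6621 = 0.04158 kmol/m³.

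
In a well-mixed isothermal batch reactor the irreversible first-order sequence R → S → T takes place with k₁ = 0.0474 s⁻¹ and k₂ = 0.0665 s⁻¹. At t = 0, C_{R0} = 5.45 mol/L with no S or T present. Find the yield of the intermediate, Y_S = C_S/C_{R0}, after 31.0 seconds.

0.255

Solving the coupled first-order balances gives C_S(t) = [k₁/(k₂−k₁)]·C_{R0}·(e^(−k₁t) − e^(−k₂t)).
e^(−k₁t) = e^(−0.0474×31.0) = e^(−1.469) = 0.2301; e^(−k₂t) = e^(−2.062) = 0.1273.
C_S = 0.0474×5.45/(0.0665−0.0474) × (0.2301−0.1273) = 13.53×0.1028 = 1.390 mol/L.
Y_S = C_S/C_{R0} = 1.390/5.45 = 0.255.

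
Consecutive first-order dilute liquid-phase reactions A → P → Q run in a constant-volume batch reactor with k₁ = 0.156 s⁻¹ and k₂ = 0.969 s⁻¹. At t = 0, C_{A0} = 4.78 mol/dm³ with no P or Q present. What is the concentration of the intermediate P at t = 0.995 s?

For first-order series with pure A initially, C_P(t) = k₁C_{A0}/(k₂−k₁)·(e^(−k₁t) − e^(−k₂t)).
e^(−k₁t) = e^(−0.156×0.995) = e^(−0.1552) = 0.8562; e^(−k₂t) = e^(−0.9642) = 0.3813.
C_P = 0.156×4.78/(0.969−0.156) × (0.8562−0.3813) = 0.9172×0.4749 = 0.4356 mol/dm³.

0.436 mol/dm³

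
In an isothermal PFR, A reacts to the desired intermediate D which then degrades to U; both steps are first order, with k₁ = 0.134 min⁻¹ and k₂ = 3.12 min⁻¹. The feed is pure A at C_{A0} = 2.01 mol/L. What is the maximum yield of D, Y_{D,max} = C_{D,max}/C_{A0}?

0.0373

For a first-order series the maximum intermediate yield is C_{D,max}/C_{A0} = (k₁/k₂)^[k₂/(k₂−k₁)].
= (0.134/3.12)^(3.12/(3.12−0.134)) = (0.04295)^(1.045) = 0.03729.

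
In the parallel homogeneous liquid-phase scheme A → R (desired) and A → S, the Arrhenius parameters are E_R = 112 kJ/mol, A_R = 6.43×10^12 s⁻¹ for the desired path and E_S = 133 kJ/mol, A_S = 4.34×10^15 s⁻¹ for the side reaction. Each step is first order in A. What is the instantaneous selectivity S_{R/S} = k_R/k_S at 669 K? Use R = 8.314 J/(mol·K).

With equal orders, S_{R/S} = k_R/k_S = (A_R/A_S)·exp[(E_S−E_R)/(RT)].
(E_S−E_R)/(RT) = (133−112)×10³/(8.314×669) = 21000/5562 = 3.776.
k_R/k_S = (6.43×10^12/4.34×10^15)·exp(3.776) = 0.001482 × 43.62 = 0.0646.
Since E_R < E_S, lowering the temperature improves selectivity toward R.

0.0646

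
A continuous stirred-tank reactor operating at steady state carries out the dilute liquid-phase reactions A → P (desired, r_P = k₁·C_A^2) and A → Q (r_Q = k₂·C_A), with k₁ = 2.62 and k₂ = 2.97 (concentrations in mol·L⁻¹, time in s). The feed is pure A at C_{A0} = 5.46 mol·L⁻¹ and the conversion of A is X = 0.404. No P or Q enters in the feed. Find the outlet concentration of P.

1.64 mol·L⁻¹

Exit C_A = C_{A0}(1−X) = 5.46×0.596 = 3.254 mol·L⁻¹.
In a CSTR the entire volume is at exit conditions, so r_P = 2.62×3.254^2 = 27.74 and r_Q = 2.97×3.254 = 9.665.
Fraction of consumed A going to P: r_P/(r_P+r_Q) = 0.7416.
C_P = 0.7416·C_{A0}·X = 0.7416×5.46×0.404 = 1.64 mol·L⁻¹.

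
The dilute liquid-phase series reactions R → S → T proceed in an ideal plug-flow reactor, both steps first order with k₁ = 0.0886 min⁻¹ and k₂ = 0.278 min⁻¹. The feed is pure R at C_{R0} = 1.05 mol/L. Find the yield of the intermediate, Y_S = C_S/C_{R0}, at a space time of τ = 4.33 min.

0.178

Solving the coupled first-order balances gives C_S(τ) = [k₁/(k₂−k₁)]·C_{R0}·(e^(−k₁τ) − e^(−k₂τ)).
e^(−k₁τ) = e^(−0.0886×4.33) = e^(−0.3836) = 0.6814; e^(−k₂τ) = e^(−1.204) = 0.3001.
C_S = 0.0886×1.05/(0.278−0.0886) × (0.6814−0.3001) = 0.4912×0.3813 = 0.1873 mol/L.
Y_S = C_S/C_{R0} = 0.1873/1.05 = 0.178.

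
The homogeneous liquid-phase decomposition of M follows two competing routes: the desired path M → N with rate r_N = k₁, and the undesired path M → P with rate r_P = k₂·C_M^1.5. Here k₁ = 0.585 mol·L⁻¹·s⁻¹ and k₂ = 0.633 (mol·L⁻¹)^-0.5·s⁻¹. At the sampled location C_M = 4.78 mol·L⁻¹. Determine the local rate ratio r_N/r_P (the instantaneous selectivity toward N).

S_{N/P} = r_N/r_P = (k₁)/(k₂·C_M^1.5) = (k₁/k₂)·C_M^-1.5.
= (0.585) / (0.633×4.780^1.5) = 0.5850/6.615 = 0.0884.
The undesired path is higher order in M, so low C_M (CSTR or dilute feed) favours N.

0.0884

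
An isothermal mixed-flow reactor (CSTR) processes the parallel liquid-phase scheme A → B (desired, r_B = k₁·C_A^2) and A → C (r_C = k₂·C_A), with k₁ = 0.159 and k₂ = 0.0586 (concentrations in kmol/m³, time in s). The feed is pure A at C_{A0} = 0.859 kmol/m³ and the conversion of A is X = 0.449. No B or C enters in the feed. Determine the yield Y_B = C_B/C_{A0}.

0.252

Exit C_A = C_{A0}(1−X) = 0.859×0.551 = 0.4733 kmol/m³.
Rates in a CSTR are evaluated at the outlet concentration: r_B = 0.159×0.4733^2 = 0.03562, r_C = 0.0586×0.4733 = 0.02774.
Fraction of consumed A going to B: r_B/(r_B+r_C) = 0.5622.
C_B = 0.5622·C_{A0}·X = 0.5622×0.859×0.449 = 0.217 kmol/m³; Y_B = C_B/C_{A0} = 0.252.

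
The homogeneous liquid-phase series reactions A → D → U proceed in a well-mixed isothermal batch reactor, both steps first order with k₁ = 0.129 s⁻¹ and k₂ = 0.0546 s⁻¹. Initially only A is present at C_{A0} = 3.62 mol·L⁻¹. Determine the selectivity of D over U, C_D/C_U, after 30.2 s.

0.437

For first-order series with pure A initially, C_D(t) = k₁C_{A0}/(k₂−k₁)·(e^(−k₁t) − e^(−k₂t)).
e^(−k₁t) = e^(−0.129×30.2) = e^(−3.896) = 0.02033; e^(−k₂t) = e^(−1.649) = 0.1923.
C_D = 0.129×3.62/(0.0546−0.129) × (0.02033−0.1923) = (-6.277)×(-0.1719) = 1.079 mol·L⁻¹.
C_A = C_{A0}e^(−k₁t) = 0.07358 mol·L⁻¹, so C_U = C_{A0}−C_A−C_D = 2.467 mol·L⁻¹; C_D/C_U = 0.437.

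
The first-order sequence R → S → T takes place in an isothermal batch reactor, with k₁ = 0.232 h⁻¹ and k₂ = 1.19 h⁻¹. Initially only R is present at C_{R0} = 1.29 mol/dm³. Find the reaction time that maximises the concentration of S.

1.71 h

The intermediate peaks when r₁ = r₂, i.e. k₁e^(−k₁t) = k₂e^(−k₂t), giving t_opt = ln(k₂/k₁)/(k₂−k₁).
= ln(1.19/0.232)/(1.19−0.232) = ln(5.129)/0.9580 = 1.635/0.9580 = 1.71 h.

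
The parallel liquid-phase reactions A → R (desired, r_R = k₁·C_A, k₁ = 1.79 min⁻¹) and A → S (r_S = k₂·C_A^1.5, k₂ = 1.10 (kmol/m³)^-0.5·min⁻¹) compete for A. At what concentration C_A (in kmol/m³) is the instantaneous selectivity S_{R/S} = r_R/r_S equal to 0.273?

35.5 kmol/m³

S_{R/S} = (k₁/k₂)·C_A^-0.5 ⇒ C_A = (S·k₂/k₁)^(-2).
= (0.273×1.10/1.79)^(-2) = (0.1678)^(-2) = 35.5 kmol/m³.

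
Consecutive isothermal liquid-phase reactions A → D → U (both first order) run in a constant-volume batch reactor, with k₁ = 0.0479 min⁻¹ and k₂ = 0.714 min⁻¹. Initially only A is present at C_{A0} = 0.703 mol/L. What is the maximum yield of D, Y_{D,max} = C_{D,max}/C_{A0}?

Evaluating C_D at t_opt = ln(k₂/k₁)/(k₂−k₁) gives C_{D,max}/C_{A0} = (k₁/k₂)^[k₂/(k₂−k₁)].
= (0.0479/0.714)^(0.714/(0.714−0.0479)) = (0.06709)^(1.072) = 0.05524.

0.0552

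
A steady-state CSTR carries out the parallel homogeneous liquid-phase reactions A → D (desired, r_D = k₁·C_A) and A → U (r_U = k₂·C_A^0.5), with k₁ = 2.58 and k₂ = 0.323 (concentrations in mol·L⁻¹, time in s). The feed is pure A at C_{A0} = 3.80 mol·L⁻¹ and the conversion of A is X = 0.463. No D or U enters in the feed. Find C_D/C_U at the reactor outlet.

11.4

Exit C_A = C_{A0}(1−X) = 3.80×0.537 = 2.041 mol·L⁻¹.
In a CSTR the entire volume is at exit conditions, so r_D = 2.58×2.041 = 5.265 and r_U = 0.323×2.041^0.5 = 0.4614.
Overall selectivity = C_D/C_U = r_Dτ/(r_Uτ) = r_D/r_U = 11.4.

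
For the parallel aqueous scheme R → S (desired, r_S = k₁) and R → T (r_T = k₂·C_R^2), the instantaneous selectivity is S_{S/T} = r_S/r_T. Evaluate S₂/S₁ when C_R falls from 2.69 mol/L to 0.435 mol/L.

38.2

S_{S/T} = (k₁/k₂)·C_R^-2, so S₂/S₁ = (C_{R,2}/C_{R,1})^-2.
= (0.435/2.69)^(-2) = (0.1617)^(-2) = 38.2.
Selectivity toward S rises as C_R falls — low-concentration operation is favoured.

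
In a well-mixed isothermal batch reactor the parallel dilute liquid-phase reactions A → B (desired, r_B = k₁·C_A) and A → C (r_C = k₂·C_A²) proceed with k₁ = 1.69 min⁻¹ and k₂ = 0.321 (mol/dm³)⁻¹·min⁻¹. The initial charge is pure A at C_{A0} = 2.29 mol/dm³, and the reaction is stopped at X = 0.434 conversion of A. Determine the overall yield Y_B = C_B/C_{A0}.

C_A = C_{A0}(1−X) = 1.296 mol/dm³.
Along a PFR/batch, dC_B/dC_A = −r_B/(r_B+r_C) = −k₁/(k₁+k₂·C_A).
Integrating from C_{A0} to C_A: C_B = (1.69/0.321)·ln[(1.69+0.321·2.29)/(1.69+0.321·1.30)] = 5.265·ln(2.425/2.106) = 0.7426 mol/dm³.
Y_B = C_B/C_{A0} = 0.7426/2.29 = 0.324.

0.324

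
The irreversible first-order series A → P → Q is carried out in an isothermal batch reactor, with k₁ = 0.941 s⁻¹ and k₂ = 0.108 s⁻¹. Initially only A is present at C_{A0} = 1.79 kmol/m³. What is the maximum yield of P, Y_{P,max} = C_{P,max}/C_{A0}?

0.755

For a first-order series the maximum intermediate yield is C_{P,max}/C_{A0} = (k₁/k₂)^[k₂/(k₂−k₁)].
= (0.941/0.108)^(0.108/(0.108−0.941)) = (8.713)^(-0.1297) = 0.7553.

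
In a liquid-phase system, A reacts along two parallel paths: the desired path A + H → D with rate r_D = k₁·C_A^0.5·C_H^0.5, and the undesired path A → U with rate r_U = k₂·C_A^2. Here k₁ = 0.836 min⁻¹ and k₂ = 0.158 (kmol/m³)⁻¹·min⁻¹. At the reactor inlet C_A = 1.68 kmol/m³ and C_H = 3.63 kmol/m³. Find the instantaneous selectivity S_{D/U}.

S_{D/U} = r_D/r_U = (k₁·C_A^0.5·C_H^0.5)/(k₂·C_A^2) = (k₁/k₂)·C_A^-1.5·C_H^0.5.
= (0.836×1.680^0.5×3.630^0.5) / (0.158×1.680^2) = 2.064/0.4459 = 4.63.

4.63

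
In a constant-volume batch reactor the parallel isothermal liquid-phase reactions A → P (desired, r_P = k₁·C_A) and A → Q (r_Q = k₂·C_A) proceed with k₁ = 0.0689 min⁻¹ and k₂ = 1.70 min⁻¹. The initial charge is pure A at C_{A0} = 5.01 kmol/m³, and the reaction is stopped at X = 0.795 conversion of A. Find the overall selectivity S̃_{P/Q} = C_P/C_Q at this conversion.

C_A = C_{A0}(1−X) = 1.027 kmol/m³.
Both paths are first order in A, so the instantaneous fraction to P is constant: dC_P/d(−C_A) = k₁/(k₁+k₂) = 0.03895.
C_P = 0.03895·(C_{A0}−C_A) = 0.03895×3.983 = 0.155 kmol/m³.
C_Q = (C_{A0}−C_A)−C_P = 3.828 kmol/m³; S̃_{P/Q} = 0.1551/3.828 = 0.0405.

0.0405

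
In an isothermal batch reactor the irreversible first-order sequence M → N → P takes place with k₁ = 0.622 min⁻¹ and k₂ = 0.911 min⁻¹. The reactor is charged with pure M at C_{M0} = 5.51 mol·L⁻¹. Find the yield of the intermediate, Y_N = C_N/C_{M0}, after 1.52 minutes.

0.297

For first-order series with pure M initially, C_N(t) = k₁C_{M0}/(k₂−k₁)·(e^(−k₁t) − e^(−k₂t)).
e^(−k₁t) = e^(−0.622×1.52) = e^(−0.9454) = 0.3885; e^(−k₂t) = e^(−1.385) = 0.2504.
C_N = 0.622×5.51/(0.911−0.622) × (0.3885−0.2504) = 11.86×0.1381 = 1.638 mol·L⁻¹.
Y_N = C_N/C_{M0} = 1.638/5.51 = 0.297.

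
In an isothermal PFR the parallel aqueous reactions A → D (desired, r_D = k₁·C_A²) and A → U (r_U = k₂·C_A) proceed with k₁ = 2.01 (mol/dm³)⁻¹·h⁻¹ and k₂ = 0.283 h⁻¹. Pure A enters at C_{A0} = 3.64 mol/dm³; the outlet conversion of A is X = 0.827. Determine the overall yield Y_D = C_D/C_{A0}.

0.765

C_A = C_{A0}(1−X) = 0.6297 mol/dm³.
Along a PFR/batch, dC_U/dC_A = −r_U/(r_D+r_U) = −k₂/(k₂+k₁·C_A).
Integrating from C_{A0} to C_A: C_U = (0.283/2.01)·ln[(0.283+2.01·3.64)/(0.283+2.01·0.630)] = 0.1408·ln(7.599/1.549) = 0.2240 mol/dm³.
Then C_D = (C_{A0}−C_A) − C_U = 3.010 − 0.2240 = 2.786 mol/dm³.
Y_D = C_D/C_{A0} = 2.786/3.64 = 0.765.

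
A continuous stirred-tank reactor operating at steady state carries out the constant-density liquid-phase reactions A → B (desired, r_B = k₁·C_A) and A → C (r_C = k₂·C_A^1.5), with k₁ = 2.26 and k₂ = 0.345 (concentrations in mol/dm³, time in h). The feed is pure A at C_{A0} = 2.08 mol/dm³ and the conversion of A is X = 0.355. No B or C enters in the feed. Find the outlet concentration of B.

Exit C_A = C_{A0}(1−X) = 2.08×0.645 = 1.342 mol/dm³.
Rates in a CSTR are evaluated at the outlet concentration: r_B = 2.26×1.342 = 3.032, r_C = 0.345×1.342^1.5 = 0.5361.
Fraction of consumed A going to B: r_B/(r_B+r_C) = 0.8498.
C_B = 0.8498·C_{A0}·X = 0.8498×2.08×0.355 = 0.627 mol/dm³.

0.627 mol/dm³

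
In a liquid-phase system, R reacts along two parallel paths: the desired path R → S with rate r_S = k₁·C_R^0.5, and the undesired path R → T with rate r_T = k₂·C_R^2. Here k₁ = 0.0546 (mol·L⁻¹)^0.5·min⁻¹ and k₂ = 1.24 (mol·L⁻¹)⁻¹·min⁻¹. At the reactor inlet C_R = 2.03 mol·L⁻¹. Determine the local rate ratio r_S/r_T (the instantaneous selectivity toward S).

0.0152

S_{S/T} = r_S/r_T = (k₁·C_R^0.5)/(k₂·C_R^2) = (k₁/k₂)·C_R^-1.5.
= (0.0546×2.030^0.5) / (1.24×2.030^2) = 0.07779/5.110 = 0.0152.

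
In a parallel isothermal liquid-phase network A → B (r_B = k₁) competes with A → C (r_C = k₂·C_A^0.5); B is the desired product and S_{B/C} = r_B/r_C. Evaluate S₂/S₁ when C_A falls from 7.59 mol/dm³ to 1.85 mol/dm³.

S_{B/C} = (k₁/k₂)·C_A^-0.5, so S₂/S₁ = (C_{A,2}/C_{A,1})^-0.5.
= (1.85/7.59)^(-0.5) = (0.2437)^(-0.5) = 2.03.
Selectivity toward B rises as C_A falls — low-concentration operation is favoured.

2.03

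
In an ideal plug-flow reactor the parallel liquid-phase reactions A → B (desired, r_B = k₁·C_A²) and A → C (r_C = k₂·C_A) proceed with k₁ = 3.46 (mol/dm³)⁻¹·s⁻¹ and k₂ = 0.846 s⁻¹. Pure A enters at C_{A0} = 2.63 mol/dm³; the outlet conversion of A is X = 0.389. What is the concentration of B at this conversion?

C_A = C_{A0}(1−X) = 1.607 mol/dm³.
Along a PFR/batch, dC_C/dC_A = −r_C/(r_B+r_C) = −k₂/(k₂+k₁·C_A).
Integrating from C_{A0} to C_A: C_C = (0.846/3.46)·ln[(0.846+3.46·2.63)/(0.846+3.46·1.61)] = 0.2445·ln(9.946/6.406) = 0.1076 mol/dm³.
Then C_B = (C_{A0}−C_A) − C_C = 1.023 − 0.1076 = 0.9155 mol/dm³.

0.916 mol/dm³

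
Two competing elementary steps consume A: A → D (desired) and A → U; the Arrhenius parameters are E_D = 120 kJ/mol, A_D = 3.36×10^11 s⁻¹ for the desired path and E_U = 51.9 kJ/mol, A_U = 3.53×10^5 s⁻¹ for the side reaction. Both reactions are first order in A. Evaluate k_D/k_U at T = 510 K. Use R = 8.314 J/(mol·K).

0.101

k_D/k_U = (A_D/A_U)·exp[−(E_D−E_U)/(RT)] = (A_D/A_U)·exp[(E_U−E_D)/(RT)].
(E_U−E_D)/(RT) = (51.9−120)×10³/(8.314×510) = -68100/4240 = -16.06.
k_D/k_U = (3.36×10^11/3.53×10^5)·exp(-16.06) = 9.518×10^5 × 1.059×10^-7 = 0.101.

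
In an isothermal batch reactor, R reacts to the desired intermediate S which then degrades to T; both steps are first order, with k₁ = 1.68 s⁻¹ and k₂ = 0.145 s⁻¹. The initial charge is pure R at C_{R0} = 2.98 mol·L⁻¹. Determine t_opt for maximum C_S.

Setting dC_S/dt = 0 gives t_opt = ln(k₂/k₁)/(k₂−k₁).
= ln(0.145/1.68)/(0.145−1.68) = ln(0.08631)/-1.535 = -2.450/-1.535 = 1.60 s.

1.60 s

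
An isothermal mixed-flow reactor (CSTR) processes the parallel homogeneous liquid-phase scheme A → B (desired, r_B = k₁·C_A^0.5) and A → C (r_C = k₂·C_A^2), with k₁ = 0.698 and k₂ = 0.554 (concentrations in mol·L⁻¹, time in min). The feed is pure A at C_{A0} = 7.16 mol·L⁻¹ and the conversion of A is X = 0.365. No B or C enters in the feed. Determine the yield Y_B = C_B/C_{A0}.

0.0420

Exit C_A = C_{A0}(1−X) = 7.16×0.635 = 4.547 mol·L⁻¹.
A CSTR operates uniformly at the exit composition, giving r_B = 1.488 and r_C = 11.45 (each k·C_A^n at C_A = 4.547).
Fraction of consumed A going to B: r_B/(r_B+r_C) = 0.1150.
C_B = 0.1150·C_{A0}·X = 0.1150×7.16×0.365 = 0.301 mol·L⁻¹; Y_B = C_B/C_{A0} = 0.0420.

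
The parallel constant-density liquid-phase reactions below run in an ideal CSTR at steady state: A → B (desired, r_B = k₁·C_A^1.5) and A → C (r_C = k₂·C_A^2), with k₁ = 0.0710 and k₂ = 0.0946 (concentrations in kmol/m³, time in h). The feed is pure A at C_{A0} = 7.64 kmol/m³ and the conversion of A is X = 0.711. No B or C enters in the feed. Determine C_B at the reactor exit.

1.82 kmol/m³

Exit C_A = C_{A0}(1−X) = 7.64×0.289 = 2.208 kmol/m³.
Rates in a CSTR are evaluated at the outlet concentration: r_B = 0.0710×2.208^1.5 = 0.2329, r_C = 0.0946×2.208^2 = 0.4612.
Fraction of consumed A going to B: r_B/(r_B+r_C) = 0.3356.
C_B = 0.3356·C_{A0}·X = 0.3356×7.64×0.711 = 1.82 kmol/m³.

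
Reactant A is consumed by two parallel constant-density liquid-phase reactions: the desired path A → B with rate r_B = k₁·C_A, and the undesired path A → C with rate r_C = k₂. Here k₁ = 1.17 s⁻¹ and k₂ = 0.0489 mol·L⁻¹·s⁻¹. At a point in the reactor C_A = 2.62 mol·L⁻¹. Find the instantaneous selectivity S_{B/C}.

S_{B/C} = r_B/r_C = (k₁·C_A)/(k₂) = (k₁/k₂)·C_A.
= (1.17×2.620) / (0.0489) = 3.065/0.04890 = 62.7.
Since the desired path is higher order in A, keeping C_A high (PFR or concentrated feed) favours B.

62.7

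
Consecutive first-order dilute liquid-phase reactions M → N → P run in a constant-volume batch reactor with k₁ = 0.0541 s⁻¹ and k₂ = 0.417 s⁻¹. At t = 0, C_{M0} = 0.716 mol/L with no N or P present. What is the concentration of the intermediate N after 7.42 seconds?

Solving the coupled first-order balances gives C_N(t) = [k₁/(k₂−k₁)]·C_{M0}·(e^(−k₁t) − e^(−k₂t)).
e^(−k₁t) = e^(−0.0541×7.42) = e^(−0.4014) = 0.6694; e^(−k₂t) = e^(−3.094) = 0.04531.
C_N = 0.0541×0.716/(0.417−0.0541) × (0.6694−0.04531) = 0.1067×0.6241 = 0.06661 mol/L.

0.0666 mol/L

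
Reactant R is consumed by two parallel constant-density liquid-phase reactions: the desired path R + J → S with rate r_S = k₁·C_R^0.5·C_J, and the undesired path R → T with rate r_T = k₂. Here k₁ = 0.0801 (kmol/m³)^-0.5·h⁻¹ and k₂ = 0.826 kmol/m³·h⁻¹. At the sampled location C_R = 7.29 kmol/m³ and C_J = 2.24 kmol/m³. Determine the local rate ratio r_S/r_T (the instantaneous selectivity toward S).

0.586

S_{S/T} = r_S/r_T = (k₁·C_R^0.5·C_J)/(k₂) = (k₁/k₂)·C_R^0.5·C_J.
= (0.0801×7.290^0.5×2.240) / (0.826) = 0.4844/0.8260 = 0.586.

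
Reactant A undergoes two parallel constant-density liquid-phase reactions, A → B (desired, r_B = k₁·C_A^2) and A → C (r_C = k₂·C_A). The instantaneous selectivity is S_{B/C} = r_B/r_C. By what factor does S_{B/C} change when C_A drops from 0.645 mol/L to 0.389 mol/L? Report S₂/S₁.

0.603

S_{B/C} = (k₁/k₂)·C_A, so S₂/S₁ = (C_{A,2}/C_{A,1}).
= 0.389/0.645 = 0.603.
Selectivity toward B falls as C_A falls — high-concentration operation is favoured.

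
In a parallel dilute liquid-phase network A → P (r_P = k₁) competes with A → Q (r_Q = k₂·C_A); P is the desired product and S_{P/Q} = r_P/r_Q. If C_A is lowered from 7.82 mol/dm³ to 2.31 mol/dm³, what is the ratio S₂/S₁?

S_{P/Q} = (k₁/k₂)·C_A⁻¹, so S₂/S₁ = (C_{A,2}/C_{A,1})⁻¹.
= 7.82/2.31 = 3.39.

3.39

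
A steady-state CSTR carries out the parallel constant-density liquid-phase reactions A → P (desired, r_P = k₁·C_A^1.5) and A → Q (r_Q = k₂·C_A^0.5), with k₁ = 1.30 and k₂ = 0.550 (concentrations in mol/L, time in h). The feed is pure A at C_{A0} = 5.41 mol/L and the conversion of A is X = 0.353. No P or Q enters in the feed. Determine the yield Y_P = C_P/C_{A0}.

Exit C_A = C_{A0}(1−X) = 5.41×0.647 = 3.500 mol/L.
Rates in a CSTR are evaluated at the outlet concentration: r_P = 1.30×3.500^1.5 = 8.513, r_Q = 0.550×3.500^0.5 = 1.029.
Fraction of consumed A going to P: r_P/(r_P+r_Q) = 0.8922.
C_P = 0.8922·C_{A0}·X = 0.8922×5.41×0.353 = 1.70 mol/L; Y_P = C_P/C_{A0} = 0.315.

0.315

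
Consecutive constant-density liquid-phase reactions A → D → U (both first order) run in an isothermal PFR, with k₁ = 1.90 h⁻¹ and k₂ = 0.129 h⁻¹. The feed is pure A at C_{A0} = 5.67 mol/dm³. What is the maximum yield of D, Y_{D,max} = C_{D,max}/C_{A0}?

At the optimum, C_{D,max}/C_{A0} = (k₁/k₂)^[k₂/(k₂−k₁)].
= (1.90/0.129)^(0.129/(0.129−1.90)) = (14.73)^(-0.07284) = 0.8221.

0.822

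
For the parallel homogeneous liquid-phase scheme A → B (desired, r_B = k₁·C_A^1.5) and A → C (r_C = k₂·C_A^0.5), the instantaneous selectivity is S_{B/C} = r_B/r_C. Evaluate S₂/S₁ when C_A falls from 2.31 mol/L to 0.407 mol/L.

0.176

S_{B/C} = (k₁/k₂)·C_A, so S₂/S₁ = (C_{A,2}/C_{A,1}).
= 0.407/2.31 = 0.176.
Selectivity toward B falls as C_A falls — high-concentration operation is favoured.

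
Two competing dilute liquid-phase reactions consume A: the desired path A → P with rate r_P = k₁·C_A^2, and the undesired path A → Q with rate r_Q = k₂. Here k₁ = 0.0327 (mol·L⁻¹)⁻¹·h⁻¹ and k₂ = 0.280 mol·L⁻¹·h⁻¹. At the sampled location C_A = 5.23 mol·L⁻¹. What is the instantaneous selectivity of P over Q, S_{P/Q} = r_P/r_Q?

S_{P/Q} = r_P/r_Q = (k₁·C_A^2)/(k₂) = (k₁/k₂)·C_A^2.
= (0.0327×5.230^2) / (0.280) = 0.8944/0.2800 = 3.19.

3.19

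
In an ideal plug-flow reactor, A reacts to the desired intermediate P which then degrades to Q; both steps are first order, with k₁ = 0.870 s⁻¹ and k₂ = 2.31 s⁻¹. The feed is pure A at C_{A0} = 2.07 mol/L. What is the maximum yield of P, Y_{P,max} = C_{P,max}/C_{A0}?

0.209

For a first-order series the maximum intermediate yield is C_{P,max}/C_{A0} = (k₁/k₂)^[k₂/(k₂−k₁)].
= (0.870/2.31)^(2.31/(2.31−0.870)) = (0.3766)^(1.604) = 0.2088.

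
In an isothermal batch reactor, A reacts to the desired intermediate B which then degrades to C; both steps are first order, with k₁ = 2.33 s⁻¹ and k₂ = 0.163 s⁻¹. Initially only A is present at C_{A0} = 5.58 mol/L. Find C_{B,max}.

For a first-order series the maximum intermediate yield is C_{B,max}/C_{A0} = (k₁/k₂)^[k₂/(k₂−k₁)].
= (2.33/0.163)^(0.163/(0.163−2.33)) = (14.29)^(-0.07522) = 0.8187.
C_{B,max} = 0.8187×5.58 = 4.57 mol/L.

4.57 mol/L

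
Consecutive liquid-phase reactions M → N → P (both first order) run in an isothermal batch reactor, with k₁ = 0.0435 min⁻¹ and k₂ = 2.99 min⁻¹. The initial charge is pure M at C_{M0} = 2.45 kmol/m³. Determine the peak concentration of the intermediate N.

0.0335 kmol/m³

Evaluating C_N at t_opt = ln(k₂/k₁)/(k₂−k₁) gives C_{N,max}/C_{M0} = (k₁/k₂)^[k₂/(k₂−k₁)].
= (0.0435/2.99)^(2.99/(2.99−0.0435)) = (0.01455)^(1.015) = 0.01367.
C_{N,max} = 0.01367×2.45 = 0.0335 kmol/m³.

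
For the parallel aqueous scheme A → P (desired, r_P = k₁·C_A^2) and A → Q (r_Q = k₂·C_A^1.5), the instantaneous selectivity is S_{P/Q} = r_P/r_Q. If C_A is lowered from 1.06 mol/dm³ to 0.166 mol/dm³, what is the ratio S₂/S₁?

S_{P/Q} = (k₁/k₂)·C_A^0.5, so S₂/S₁ = (C_{A,2}/C_{A,1})^0.5.
= (0.166/1.06)^0.5 = (0.1566)^0.5 = 0.396.

0.396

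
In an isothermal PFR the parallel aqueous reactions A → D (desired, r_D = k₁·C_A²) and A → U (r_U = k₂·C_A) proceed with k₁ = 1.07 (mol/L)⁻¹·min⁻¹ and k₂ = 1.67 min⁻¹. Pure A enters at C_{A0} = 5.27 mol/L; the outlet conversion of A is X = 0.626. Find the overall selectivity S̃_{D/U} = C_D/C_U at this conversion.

C_A = C_{A0}(1−X) = 1.971 mol/L.
Along a PFR/batch, dC_U/dC_A = −r_U/(r_D+r_U) = −k₂/(k₂+k₁·C_A).
Integrating from C_{A0} to C_A: C_U = (1.67/1.07)·ln[(1.67+1.07·5.27)/(1.67+1.07·1.97)] = 1.561·ln(7.309/3.779) = 1.030 mol/L.
Then C_D = (C_{A0}−C_A) − C_U = 3.299 − 1.030 = 2.269 mol/L.
S̃_{D/U} = C_D/C_U = 2.269/1.030 = 2.20.

2.20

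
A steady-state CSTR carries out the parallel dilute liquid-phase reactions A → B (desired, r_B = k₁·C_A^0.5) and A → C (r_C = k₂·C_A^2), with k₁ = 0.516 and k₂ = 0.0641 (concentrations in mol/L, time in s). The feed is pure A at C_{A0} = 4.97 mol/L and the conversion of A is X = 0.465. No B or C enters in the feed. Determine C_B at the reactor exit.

1.50 mol/L

Exit C_A = C_{A0}(1−X) = 4.97×0.535 = 2.659 mol/L.
In a CSTR the entire volume is at exit conditions, so r_B = 0.516×2.659^0.5 = 0.8414 and r_C = 0.0641×2.659^2 = 0.4532.
Fraction of consumed A going to B: r_B/(r_B+r_C) = 0.6499.
C_B = 0.6499·C_{A0}·X = 0.6499×4.97×0.465 = 1.50 mol/L.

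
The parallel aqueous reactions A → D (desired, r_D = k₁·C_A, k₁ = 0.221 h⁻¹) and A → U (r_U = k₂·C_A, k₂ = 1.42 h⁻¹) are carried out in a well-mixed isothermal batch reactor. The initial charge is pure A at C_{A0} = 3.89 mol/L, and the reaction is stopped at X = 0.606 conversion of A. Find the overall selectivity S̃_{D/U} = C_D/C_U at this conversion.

0.156

C_A = C_{A0}(1−X) = 1.533 mol/L.
Both paths are first order in A, so the instantaneous fraction to D is constant: dC_D/d(−C_A) = k₁/(k₁+k₂) = 0.1347.
C_D = 0.1347·(C_{A0}−C_A) = 0.1347×2.357 = 0.317 mol/L.
C_U = (C_{A0}−C_A)−C_D = 2.040 mol/L; S̃_{D/U} = 0.3175/2.040 = 0.156.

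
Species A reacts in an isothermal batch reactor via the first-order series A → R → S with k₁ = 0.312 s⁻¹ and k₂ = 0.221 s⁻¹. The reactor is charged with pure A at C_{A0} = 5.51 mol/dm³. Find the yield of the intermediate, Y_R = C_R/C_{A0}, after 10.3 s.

Solving the coupled first-order balances gives C_R(t) = [k₁/(k₂−k₁)]·C_{A0}·(e^(−k₁t) − e^(−k₂t)).
e^(−k₁t) = e^(−0.312×10.3) = e^(−3.214) = 0.04021; e^(−k₂t) = e^(−2.276) = 0.1027.
C_R = 0.312×5.51/(0.221−0.312) × (0.04021−0.1027) = (-18.89)×(-0.06245) = 1.180 mol/dm³.
Y_R = C_R/C_{A0} = 1.180/5.51 = 0.214.

0.214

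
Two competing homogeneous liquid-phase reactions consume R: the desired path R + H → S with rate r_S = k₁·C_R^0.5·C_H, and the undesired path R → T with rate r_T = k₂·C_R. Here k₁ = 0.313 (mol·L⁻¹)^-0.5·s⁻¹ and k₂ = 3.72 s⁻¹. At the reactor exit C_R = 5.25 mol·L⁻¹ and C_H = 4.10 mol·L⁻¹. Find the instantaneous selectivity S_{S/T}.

S_{S/T} = r_S/r_T = (k₁·C_R^0.5·C_H)/(k₂·C_R) = (k₁/k₂)·C_R^-0.5·C_H.
= (0.313×5.250^0.5×4.100) / (3.72×5.250) = 2.940/19.53 = 0.151.

0.151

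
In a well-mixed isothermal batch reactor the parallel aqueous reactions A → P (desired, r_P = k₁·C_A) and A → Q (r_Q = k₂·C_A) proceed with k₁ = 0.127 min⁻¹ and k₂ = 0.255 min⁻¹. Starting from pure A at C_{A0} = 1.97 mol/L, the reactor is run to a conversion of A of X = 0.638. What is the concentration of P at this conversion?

C_A = C_{A0}(1−X) = 0.7131 mol/L.
Both paths are first order in A, so the instantaneous fraction to P is constant: dC_P/d(−C_A) = k₁/(k₁+k₂) = 0.3325.
C_P = 0.3325·(C_{A0}−C_A) = 0.3325×1.257 = 0.418 mol/L.

0.418 mol/L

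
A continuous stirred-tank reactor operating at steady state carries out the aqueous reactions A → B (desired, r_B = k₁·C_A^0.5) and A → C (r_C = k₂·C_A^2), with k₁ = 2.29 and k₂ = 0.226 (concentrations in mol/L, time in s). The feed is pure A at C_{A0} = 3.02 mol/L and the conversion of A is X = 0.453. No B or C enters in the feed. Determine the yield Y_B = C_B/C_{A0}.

Exit C_A = C_{A0}(1−X) = 3.02×0.547 = 1.652 mol/L.
A CSTR operates uniformly at the exit composition, giving r_B = 2.943 and r_C = 0.6167 (each k·C_A^n at C_A = 1.652).
Fraction of consumed A going to B: r_B/(r_B+r_C) = 0.8268.
C_B = 0.8268·C_{A0}·X = 0.8268×3.02×0.453 = 1.13 mol/L; Y_B = C_B/C_{A0} = 0.375.

0.375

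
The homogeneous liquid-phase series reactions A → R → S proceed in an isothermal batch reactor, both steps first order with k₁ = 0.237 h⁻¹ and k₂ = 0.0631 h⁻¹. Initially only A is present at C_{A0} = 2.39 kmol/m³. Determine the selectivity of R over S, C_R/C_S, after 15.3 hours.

0.984

Solving the coupled first-order balances gives C_R(t) = [k₁/(k₂−k₁)]·C_{A0}·(e^(−k₁t) − e^(−k₂t)).
e^(−k₁t) = e^(−0.237×15.3) = e^(−3.626) = 0.02662; e^(−k₂t) = e^(−0.9654) = 0.3808.
C_R = 0.237×2.39/(0.0631−0.237) × (0.02662−0.3808) = (-3.257)×(-0.3542) = 1.154 kmol/m³.
C_A = C_{A0}e^(−k₁t) = 0.06362 kmol/m³, so C_S = C_{A0}−C_A−C_R = 1.173 kmol/m³; C_R/C_S = 0.984.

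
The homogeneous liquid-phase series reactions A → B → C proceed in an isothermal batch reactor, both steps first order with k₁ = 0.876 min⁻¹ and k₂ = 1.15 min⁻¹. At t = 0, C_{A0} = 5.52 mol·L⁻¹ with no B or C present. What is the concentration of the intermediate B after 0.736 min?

Solving the coupled first-order balances gives C_B(t) = [k₁/(k₂−k₁)]·C_{A0}·(e^(−k₁t) − e^(−k₂t)).
e^(−k₁t) = e^(−0.876×0.736) = e^(−0.6447) = 0.5248; e^(−k₂t) = e^(−0.8464) = 0.4290.
C_B = 0.876×5.52/(1.15−0.876) × (0.5248−0.4290) = 17.65×0.09584 = 1.691 mol·L⁻¹.

1.69 mol·L⁻¹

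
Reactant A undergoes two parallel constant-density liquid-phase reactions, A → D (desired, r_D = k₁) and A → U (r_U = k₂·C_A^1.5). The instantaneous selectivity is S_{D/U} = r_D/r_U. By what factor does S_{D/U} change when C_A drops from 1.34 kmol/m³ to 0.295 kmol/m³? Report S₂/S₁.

S_{D/U} = (k₁/k₂)·C_A^-1.5, so S₂/S₁ = (C_{A,2}/C_{A,1})^-1.5.
= (0.295/1.34)^(-1.5) = (0.2201)^(-1.5) = 9.68.

9.68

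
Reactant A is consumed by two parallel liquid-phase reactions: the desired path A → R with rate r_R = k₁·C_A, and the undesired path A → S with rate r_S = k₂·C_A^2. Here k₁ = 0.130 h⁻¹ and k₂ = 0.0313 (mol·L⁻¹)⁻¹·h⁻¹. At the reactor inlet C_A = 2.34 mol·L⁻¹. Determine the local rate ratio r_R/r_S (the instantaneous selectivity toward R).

S_{R/S} = r_R/r_S = (k₁·C_A)/(k₂·C_A^2) = (k₁/k₂)·C_A⁻¹.
= (0.130×2.340) / (0.0313×2.340^2) = 0.3042/0.1714 = 1.77.
The undesired path is higher order in A, so low C_A (CSTR or dilute feed) favours R.

1.77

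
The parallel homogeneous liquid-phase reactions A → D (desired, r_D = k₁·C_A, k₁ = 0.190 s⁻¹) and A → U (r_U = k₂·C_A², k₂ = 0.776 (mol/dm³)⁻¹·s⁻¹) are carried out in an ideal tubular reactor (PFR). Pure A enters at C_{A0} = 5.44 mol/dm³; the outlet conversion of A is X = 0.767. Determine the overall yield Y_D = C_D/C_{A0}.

C_A = C_{A0}(1−X) = 1.268 mol/dm³.
Along a PFR/batch, dC_D/dC_A = −r_D/(r_D+r_U) = −k₁/(k₁+k₂·C_A).
Integrating from C_{A0} to C_A: C_D = (0.190/0.776)·ln[(0.190+0.776·5.44)/(0.190+0.776·1.27)] = 0.2448·ln(4.411/1.174) = 0.3242 mol/dm³.
Y_D = C_D/C_{A0} = 0.3242/5.44 = 0.0596.

0.0596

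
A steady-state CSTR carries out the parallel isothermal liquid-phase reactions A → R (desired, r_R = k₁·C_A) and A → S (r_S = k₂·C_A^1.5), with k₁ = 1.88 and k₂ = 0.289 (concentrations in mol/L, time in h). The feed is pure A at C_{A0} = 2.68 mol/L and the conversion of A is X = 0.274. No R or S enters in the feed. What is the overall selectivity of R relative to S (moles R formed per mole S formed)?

Exit C_A = C_{A0}(1−X) = 2.68×0.726 = 1.946 mol/L.
In a CSTR the entire volume is at exit conditions, so r_R = 1.88×1.946 = 3.658 and r_S = 0.289×1.946^1.5 = 0.7843.
Overall selectivity = C_R/C_S = r_Rτ/(r_Sτ) = r_R/r_S = 4.66.

4.66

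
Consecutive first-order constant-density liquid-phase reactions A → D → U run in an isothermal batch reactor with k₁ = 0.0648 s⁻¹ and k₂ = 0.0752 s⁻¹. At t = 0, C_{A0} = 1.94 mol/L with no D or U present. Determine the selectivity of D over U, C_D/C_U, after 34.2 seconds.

For first-order series with pure A initially, C_D(t) = k₁C_{A0}/(k₂−k₁)·(e^(−k₁t) − e^(−k₂t)).
e^(−k₁t) = e^(−0.0648×34.2) = e^(−2.216) = 0.1090; e^(−k₂t) = e^(−2.572) = 0.07639.
C_D = 0.0648×1.94/(0.0752−0.0648) × (0.1090−0.07639) = 12.09×0.03263 = 0.3944 mol/L.
C_A = C_{A0}e^(−k₁t) = 0.2115 mol/L, so C_U = C_{A0}−C_A−C_D = 1.334 mol/L; C_D/C_U = 0.296.

0.296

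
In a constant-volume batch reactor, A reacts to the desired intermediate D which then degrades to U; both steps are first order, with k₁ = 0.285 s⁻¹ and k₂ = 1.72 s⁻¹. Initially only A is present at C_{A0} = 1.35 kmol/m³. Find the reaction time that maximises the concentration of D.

1.25 s

Setting dC_D/dt = 0 gives t_opt = ln(k₂/k₁)/(k₂−k₁).
= ln(1.72/0.285)/(1.72−0.285) = ln(6.035)/1.435 = 1.798/1.435 = 1.25 s.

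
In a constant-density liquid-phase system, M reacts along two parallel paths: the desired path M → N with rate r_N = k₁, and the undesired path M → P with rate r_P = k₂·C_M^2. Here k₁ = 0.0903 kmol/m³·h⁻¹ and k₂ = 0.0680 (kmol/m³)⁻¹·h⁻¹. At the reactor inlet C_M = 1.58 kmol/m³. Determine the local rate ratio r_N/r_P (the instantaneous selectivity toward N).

0.532

S_{N/P} = r_N/r_P = (k₁)/(k₂·C_M^2) = (k₁/k₂)·C_M^-2.
= (0.0903) / (0.0680×1.580^2) = 0.09030/0.1698 = 0.532.
The undesired path is higher order in M, so low C_M (CSTR or dilute feed) favours N.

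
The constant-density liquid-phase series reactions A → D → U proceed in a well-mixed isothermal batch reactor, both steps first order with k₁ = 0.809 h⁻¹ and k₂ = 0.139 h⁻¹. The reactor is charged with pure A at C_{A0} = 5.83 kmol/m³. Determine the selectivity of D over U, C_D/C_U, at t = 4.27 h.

1.85

For first-order series with pure A initially, C_D(t) = k₁C_{A0}/(k₂−k₁)·(e^(−k₁t) − e^(−k₂t)).
e^(−k₁t) = e^(−0.809×4.27) = e^(−3.454) = 0.03161; e^(−k₂t) = e^(−0.5935) = 0.5524.
C_D = 0.809×5.83/(0.139−0.809) × (0.03161−0.5524) = (-7.040)×(-0.5208) = 3.666 kmol/m³.
C_A = C_{A0}e^(−k₁t) = 0.1843 kmol/m³, so C_U = C_{A0}−C_A−C_D = 1.980 kmol/m³; C_D/C_U = 1.85.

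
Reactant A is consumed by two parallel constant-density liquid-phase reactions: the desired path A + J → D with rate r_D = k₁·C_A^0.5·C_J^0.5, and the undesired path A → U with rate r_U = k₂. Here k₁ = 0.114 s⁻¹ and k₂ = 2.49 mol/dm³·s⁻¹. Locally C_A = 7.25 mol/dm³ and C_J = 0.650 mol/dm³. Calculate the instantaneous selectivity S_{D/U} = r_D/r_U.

S_{D/U} = r_D/r_U = (k₁·C_A^0.5·C_J^0.5)/(k₂) = (k₁/k₂)·C_A^0.5·C_J^0.5.
= (0.114×7.250^0.5×0.6500^0.5) / (2.49) = 0.2475/2.490 = 0.0994.
Since the desired path is higher order in A, keeping C_A high (PFR or concentrated feed) favours D.

0.0994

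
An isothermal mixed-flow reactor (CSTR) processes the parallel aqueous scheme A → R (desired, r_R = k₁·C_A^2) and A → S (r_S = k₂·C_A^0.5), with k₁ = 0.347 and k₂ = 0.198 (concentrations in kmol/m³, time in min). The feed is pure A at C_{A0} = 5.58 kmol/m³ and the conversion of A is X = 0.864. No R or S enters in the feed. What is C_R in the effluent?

2.59 kmol/m³

Exit C_A = C_{A0}(1−X) = 5.58×0.136 = 0.7589 kmol/m³.
A CSTR operates uniformly at the exit composition, giving r_R = 0.1998 and r_S = 0.1725 (each k·C_A^n at C_A = 0.7589).
Fraction of consumed A going to R: r_R/(r_R+r_S) = 0.5367.
C_R = 0.5367·C_{A0}·X = 0.5367×5.58×0.864 = 2.59 kmol/m³.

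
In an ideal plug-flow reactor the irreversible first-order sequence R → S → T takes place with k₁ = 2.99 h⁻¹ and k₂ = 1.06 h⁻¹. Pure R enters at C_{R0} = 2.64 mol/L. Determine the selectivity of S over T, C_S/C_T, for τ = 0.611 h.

The intermediate concentration in a first-order A→B→C sequence is C_S = k₁C_{R0}(e^(−k₁τ) − e^(−k₂τ))/(k₂−k₁).
e^(−k₁τ) = e^(−2.99×0.611) = e^(−1.827) = 0.1609; e^(−k₂τ) = e^(−0.6477) = 0.5233.
C_S = 2.99×2.64/(1.06−2.99) × (0.1609−0.5233) = (-4.090)×(-0.3624) = 1.482 mol/L.
C_R = C_{R0}e^(−k₁τ) = 0.4248 mol/L, so C_T = C_{R0}−C_R−C_S = 0.7332 mol/L; C_S/C_T = 2.02.

2.02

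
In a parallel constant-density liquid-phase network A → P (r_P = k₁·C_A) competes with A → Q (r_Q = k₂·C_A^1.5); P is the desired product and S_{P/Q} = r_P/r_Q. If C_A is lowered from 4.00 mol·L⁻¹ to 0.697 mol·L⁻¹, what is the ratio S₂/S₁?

S_{P/Q} = (k₁/k₂)·C_A^-0.5, so S₂/S₁ = (C_{A,2}/C_{A,1})^-0.5.
= (0.697/4.00)^(-0.5) = (0.1742)^(-0.5) = 2.40.

2.40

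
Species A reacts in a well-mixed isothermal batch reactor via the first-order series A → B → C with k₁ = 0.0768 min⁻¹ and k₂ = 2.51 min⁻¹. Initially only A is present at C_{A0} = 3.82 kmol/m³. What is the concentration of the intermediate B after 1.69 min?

The intermediate concentration in a first-order A→B→C sequence is C_B = k₁C_{A0}(e^(−k₁t) − e^(−k₂t))/(k₂−k₁).
e^(−k₁t) = e^(−0.0768×1.69) = e^(−0.1298) = 0.8783; e^(−k₂t) = e^(−4.242) = 0.01438.
C_B = 0.0768×3.82/(2.51−0.0768) × (0.8783−0.01438) = 0.1206×0.8639 = 0.1042 kmol/m³.

0.104 kmol/m³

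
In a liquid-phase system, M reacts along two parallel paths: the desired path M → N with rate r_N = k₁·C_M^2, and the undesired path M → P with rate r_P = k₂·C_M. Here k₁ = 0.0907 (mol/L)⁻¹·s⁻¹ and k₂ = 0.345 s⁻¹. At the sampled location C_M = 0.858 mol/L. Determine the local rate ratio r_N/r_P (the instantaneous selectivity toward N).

S_{N/P} = r_N/r_P = (k₁·C_M^2)/(k₂·C_M) = (k₁/k₂)·C_M.
= (0.0907×0.8580^2) / (0.345×0.8580) = 0.06677/0.2960 = 0.226.
Since the desired path is higher order in M, keeping C_M high (PFR or concentrated feed) favours N.

0.226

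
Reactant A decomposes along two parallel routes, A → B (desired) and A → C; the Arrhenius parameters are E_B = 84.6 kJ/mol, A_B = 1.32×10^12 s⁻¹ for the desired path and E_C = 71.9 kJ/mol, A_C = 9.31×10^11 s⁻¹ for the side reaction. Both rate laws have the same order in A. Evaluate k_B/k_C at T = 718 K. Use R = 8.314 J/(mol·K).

With equal orders, S_{B/C} = k_B/k_C = (A_B/A_C)·exp[(E_C−E_B)/(RT)].
(E_C−E_B)/(RT) = (71.9−84.6)×10³/(8.314×718) = -12700/5969 = -2.127.
k_B/k_C = (1.32×10^12/9.31×10^11)·exp(-2.127) = 1.418 × 0.1191 = 0.169.

0.169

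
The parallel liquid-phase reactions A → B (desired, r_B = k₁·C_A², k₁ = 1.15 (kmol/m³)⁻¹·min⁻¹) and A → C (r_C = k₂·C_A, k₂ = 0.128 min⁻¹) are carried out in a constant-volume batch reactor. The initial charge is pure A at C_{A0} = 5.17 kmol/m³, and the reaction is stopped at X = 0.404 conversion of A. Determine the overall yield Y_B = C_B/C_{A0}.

0.393

C_A = C_{A0}(1−X) = 3.081 kmol/m³.
Along a PFR/batch, dC_C/dC_A = −r_C/(r_B+r_C) = −k₂/(k₂+k₁·C_A).
Integrating from C_{A0} to C_A: C_C = (0.128/1.15)·ln[(0.128+1.15·5.17)/(0.128+1.15·3.08)] = 0.1113·ln(6.073/3.672) = 0.05602 kmol/m³.
Then C_B = (C_{A0}−C_A) − C_C = 2.089 − 0.05602 = 2.033 kmol/m³.
Y_B = C_B/C_{A0} = 2.033/5.17 = 0.393.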